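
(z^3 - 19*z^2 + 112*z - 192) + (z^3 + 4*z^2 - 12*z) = 2*z^3 - 15*z^2 + 100*z - 192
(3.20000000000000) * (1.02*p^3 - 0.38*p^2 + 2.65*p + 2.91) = 3.264*p^3 - 1.216*p^2 + 8.48*p + 9.312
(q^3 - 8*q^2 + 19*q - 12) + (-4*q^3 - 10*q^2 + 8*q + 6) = -3*q^3 - 18*q^2 + 27*q - 6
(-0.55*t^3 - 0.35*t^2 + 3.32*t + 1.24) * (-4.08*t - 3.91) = 2.244*t^4 + 3.5785*t^3 - 12.1771*t^2 - 18.0404*t - 4.8484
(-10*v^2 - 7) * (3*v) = -30*v^3 - 21*v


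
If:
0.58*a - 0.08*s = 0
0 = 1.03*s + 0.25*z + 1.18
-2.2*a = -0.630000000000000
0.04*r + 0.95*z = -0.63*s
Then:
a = 0.29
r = 282.55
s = 2.08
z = -13.27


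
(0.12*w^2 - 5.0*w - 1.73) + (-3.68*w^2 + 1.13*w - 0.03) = -3.56*w^2 - 3.87*w - 1.76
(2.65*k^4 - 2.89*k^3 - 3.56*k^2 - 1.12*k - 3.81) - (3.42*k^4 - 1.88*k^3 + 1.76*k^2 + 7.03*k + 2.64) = -0.77*k^4 - 1.01*k^3 - 5.32*k^2 - 8.15*k - 6.45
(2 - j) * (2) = 4 - 2*j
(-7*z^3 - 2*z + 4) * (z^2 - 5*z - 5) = -7*z^5 + 35*z^4 + 33*z^3 + 14*z^2 - 10*z - 20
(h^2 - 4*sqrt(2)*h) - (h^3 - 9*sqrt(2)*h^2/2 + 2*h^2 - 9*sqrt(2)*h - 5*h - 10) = -h^3 - h^2 + 9*sqrt(2)*h^2/2 + 5*h + 5*sqrt(2)*h + 10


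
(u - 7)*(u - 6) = u^2 - 13*u + 42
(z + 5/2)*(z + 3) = z^2 + 11*z/2 + 15/2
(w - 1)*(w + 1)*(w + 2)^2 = w^4 + 4*w^3 + 3*w^2 - 4*w - 4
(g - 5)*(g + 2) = g^2 - 3*g - 10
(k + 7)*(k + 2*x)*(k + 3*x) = k^3 + 5*k^2*x + 7*k^2 + 6*k*x^2 + 35*k*x + 42*x^2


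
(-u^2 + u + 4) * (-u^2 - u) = u^4 - 5*u^2 - 4*u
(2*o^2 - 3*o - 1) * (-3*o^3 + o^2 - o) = -6*o^5 + 11*o^4 - 2*o^3 + 2*o^2 + o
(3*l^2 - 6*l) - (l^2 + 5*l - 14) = 2*l^2 - 11*l + 14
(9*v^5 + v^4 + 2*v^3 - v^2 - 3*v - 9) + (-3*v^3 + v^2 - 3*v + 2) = 9*v^5 + v^4 - v^3 - 6*v - 7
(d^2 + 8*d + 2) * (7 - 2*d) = -2*d^3 - 9*d^2 + 52*d + 14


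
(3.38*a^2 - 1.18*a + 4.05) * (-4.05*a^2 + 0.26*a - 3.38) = -13.689*a^4 + 5.6578*a^3 - 28.1337*a^2 + 5.0414*a - 13.689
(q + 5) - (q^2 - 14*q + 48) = -q^2 + 15*q - 43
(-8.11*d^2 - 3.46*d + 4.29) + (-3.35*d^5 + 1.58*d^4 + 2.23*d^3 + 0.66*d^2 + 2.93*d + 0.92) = -3.35*d^5 + 1.58*d^4 + 2.23*d^3 - 7.45*d^2 - 0.53*d + 5.21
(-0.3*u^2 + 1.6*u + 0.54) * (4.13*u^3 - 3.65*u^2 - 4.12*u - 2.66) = -1.239*u^5 + 7.703*u^4 - 2.3738*u^3 - 7.765*u^2 - 6.4808*u - 1.4364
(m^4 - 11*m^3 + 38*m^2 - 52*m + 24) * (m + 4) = m^5 - 7*m^4 - 6*m^3 + 100*m^2 - 184*m + 96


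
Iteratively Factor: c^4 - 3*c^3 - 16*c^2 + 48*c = (c + 4)*(c^3 - 7*c^2 + 12*c) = (c - 4)*(c + 4)*(c^2 - 3*c) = (c - 4)*(c - 3)*(c + 4)*(c)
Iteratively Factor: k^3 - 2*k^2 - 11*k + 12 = (k + 3)*(k^2 - 5*k + 4) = (k - 4)*(k + 3)*(k - 1)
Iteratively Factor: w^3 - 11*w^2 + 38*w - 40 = (w - 2)*(w^2 - 9*w + 20) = (w - 5)*(w - 2)*(w - 4)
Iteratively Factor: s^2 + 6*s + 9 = (s + 3)*(s + 3)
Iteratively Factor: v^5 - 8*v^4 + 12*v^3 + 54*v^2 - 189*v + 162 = (v - 3)*(v^4 - 5*v^3 - 3*v^2 + 45*v - 54) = (v - 3)*(v - 2)*(v^3 - 3*v^2 - 9*v + 27) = (v - 3)^2*(v - 2)*(v^2 - 9) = (v - 3)^2*(v - 2)*(v + 3)*(v - 3)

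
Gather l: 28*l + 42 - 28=28*l + 14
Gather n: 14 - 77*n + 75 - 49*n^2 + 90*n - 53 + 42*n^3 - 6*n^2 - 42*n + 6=42*n^3 - 55*n^2 - 29*n + 42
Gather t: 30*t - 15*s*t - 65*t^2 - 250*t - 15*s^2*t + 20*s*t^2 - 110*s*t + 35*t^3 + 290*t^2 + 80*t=35*t^3 + t^2*(20*s + 225) + t*(-15*s^2 - 125*s - 140)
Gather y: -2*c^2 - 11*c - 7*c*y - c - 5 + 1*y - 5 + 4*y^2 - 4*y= -2*c^2 - 12*c + 4*y^2 + y*(-7*c - 3) - 10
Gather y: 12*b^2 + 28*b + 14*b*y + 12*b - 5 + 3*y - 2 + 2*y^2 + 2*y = 12*b^2 + 40*b + 2*y^2 + y*(14*b + 5) - 7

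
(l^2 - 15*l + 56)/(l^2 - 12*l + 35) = (l - 8)/(l - 5)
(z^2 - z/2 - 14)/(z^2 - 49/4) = 2*(z - 4)/(2*z - 7)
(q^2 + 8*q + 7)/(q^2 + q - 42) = (q + 1)/(q - 6)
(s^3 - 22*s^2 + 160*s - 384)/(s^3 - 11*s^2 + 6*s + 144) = (s - 8)/(s + 3)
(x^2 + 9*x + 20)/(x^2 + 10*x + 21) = (x^2 + 9*x + 20)/(x^2 + 10*x + 21)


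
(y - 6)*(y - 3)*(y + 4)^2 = y^4 - y^3 - 38*y^2 + 288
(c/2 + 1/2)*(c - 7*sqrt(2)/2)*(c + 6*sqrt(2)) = c^3/2 + c^2/2 + 5*sqrt(2)*c^2/4 - 21*c + 5*sqrt(2)*c/4 - 21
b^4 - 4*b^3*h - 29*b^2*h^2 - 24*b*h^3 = b*(b - 8*h)*(b + h)*(b + 3*h)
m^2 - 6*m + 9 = (m - 3)^2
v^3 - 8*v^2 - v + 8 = (v - 8)*(v - 1)*(v + 1)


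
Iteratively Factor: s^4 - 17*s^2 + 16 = (s + 4)*(s^3 - 4*s^2 - s + 4) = (s + 1)*(s + 4)*(s^2 - 5*s + 4) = (s - 4)*(s + 1)*(s + 4)*(s - 1)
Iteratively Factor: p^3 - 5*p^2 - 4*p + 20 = (p - 2)*(p^2 - 3*p - 10) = (p - 2)*(p + 2)*(p - 5)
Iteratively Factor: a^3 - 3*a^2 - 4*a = (a)*(a^2 - 3*a - 4) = a*(a + 1)*(a - 4)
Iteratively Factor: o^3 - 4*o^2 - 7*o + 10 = (o - 1)*(o^2 - 3*o - 10) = (o - 1)*(o + 2)*(o - 5)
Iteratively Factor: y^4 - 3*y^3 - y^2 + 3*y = (y + 1)*(y^3 - 4*y^2 + 3*y) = y*(y + 1)*(y^2 - 4*y + 3) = y*(y - 1)*(y + 1)*(y - 3)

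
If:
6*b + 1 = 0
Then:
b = -1/6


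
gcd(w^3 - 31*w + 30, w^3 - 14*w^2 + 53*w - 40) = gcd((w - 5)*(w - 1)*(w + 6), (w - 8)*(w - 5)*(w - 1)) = w^2 - 6*w + 5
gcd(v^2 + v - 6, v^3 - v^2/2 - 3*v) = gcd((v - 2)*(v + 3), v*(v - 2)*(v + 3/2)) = v - 2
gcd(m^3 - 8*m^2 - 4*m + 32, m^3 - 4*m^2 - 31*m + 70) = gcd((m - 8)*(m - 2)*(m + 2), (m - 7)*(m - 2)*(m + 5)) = m - 2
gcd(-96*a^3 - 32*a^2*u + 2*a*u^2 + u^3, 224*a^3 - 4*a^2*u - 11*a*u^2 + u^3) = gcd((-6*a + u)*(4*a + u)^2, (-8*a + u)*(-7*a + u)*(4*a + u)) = 4*a + u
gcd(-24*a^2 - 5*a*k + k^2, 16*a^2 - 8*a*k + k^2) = 1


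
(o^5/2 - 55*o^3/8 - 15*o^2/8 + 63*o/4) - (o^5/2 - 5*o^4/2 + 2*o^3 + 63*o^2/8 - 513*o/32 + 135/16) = 5*o^4/2 - 71*o^3/8 - 39*o^2/4 + 1017*o/32 - 135/16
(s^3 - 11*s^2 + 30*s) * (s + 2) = s^4 - 9*s^3 + 8*s^2 + 60*s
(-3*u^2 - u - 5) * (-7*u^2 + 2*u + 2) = 21*u^4 + u^3 + 27*u^2 - 12*u - 10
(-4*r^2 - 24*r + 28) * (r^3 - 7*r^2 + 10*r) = -4*r^5 + 4*r^4 + 156*r^3 - 436*r^2 + 280*r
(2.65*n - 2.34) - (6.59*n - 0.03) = -3.94*n - 2.31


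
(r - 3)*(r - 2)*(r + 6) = r^3 + r^2 - 24*r + 36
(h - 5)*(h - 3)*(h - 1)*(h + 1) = h^4 - 8*h^3 + 14*h^2 + 8*h - 15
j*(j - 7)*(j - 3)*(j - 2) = j^4 - 12*j^3 + 41*j^2 - 42*j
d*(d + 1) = d^2 + d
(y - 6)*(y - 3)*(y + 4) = y^3 - 5*y^2 - 18*y + 72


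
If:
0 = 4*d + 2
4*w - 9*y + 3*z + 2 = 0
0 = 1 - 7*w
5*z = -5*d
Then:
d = -1/2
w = 1/7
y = 19/42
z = 1/2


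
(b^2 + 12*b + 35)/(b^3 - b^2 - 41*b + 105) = (b + 5)/(b^2 - 8*b + 15)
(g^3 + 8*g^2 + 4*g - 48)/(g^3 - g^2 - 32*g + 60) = (g + 4)/(g - 5)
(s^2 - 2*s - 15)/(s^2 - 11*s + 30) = (s + 3)/(s - 6)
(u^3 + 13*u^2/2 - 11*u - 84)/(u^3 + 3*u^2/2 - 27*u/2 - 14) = (u + 6)/(u + 1)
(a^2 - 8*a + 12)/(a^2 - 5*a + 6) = (a - 6)/(a - 3)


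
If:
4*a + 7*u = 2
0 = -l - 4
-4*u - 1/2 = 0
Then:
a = 23/32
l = -4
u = -1/8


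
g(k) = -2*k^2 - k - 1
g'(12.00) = -49.00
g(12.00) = -301.00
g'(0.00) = -1.00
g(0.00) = -1.00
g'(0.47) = -2.88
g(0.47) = -1.91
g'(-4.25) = 16.00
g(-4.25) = -32.88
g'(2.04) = -9.16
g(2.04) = -11.36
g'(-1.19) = 3.76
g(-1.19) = -2.64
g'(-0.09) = -0.64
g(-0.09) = -0.93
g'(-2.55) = 9.20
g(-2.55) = -11.46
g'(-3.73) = 13.92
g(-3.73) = -25.10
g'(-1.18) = 3.72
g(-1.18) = -2.60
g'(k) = -4*k - 1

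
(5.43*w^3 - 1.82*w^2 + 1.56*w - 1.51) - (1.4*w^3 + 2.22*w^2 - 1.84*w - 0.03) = 4.03*w^3 - 4.04*w^2 + 3.4*w - 1.48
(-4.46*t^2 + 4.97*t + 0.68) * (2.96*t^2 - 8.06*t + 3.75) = -13.2016*t^4 + 50.6588*t^3 - 54.7704*t^2 + 13.1567*t + 2.55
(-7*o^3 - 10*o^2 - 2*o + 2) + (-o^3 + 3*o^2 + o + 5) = -8*o^3 - 7*o^2 - o + 7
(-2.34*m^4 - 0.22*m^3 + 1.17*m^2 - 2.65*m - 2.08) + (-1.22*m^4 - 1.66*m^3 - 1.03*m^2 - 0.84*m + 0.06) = -3.56*m^4 - 1.88*m^3 + 0.14*m^2 - 3.49*m - 2.02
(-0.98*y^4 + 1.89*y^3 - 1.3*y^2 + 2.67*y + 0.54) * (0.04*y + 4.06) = -0.0392*y^5 - 3.9032*y^4 + 7.6214*y^3 - 5.1712*y^2 + 10.8618*y + 2.1924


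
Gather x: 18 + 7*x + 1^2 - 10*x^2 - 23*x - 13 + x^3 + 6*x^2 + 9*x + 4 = x^3 - 4*x^2 - 7*x + 10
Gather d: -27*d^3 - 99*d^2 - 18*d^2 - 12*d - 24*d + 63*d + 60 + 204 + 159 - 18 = -27*d^3 - 117*d^2 + 27*d + 405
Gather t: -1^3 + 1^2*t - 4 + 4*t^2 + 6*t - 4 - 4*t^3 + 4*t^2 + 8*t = -4*t^3 + 8*t^2 + 15*t - 9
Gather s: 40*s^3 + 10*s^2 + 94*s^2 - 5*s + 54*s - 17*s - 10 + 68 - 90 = 40*s^3 + 104*s^2 + 32*s - 32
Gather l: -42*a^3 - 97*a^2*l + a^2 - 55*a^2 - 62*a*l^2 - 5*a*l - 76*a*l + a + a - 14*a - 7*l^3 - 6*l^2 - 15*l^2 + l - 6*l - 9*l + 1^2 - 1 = -42*a^3 - 54*a^2 - 12*a - 7*l^3 + l^2*(-62*a - 21) + l*(-97*a^2 - 81*a - 14)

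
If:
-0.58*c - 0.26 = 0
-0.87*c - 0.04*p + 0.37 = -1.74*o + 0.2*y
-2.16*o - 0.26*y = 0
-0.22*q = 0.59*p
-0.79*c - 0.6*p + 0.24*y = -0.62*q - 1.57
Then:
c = -0.45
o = -0.21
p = 1.04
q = -2.78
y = 1.75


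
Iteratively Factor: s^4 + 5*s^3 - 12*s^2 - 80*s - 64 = (s - 4)*(s^3 + 9*s^2 + 24*s + 16) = (s - 4)*(s + 1)*(s^2 + 8*s + 16) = (s - 4)*(s + 1)*(s + 4)*(s + 4)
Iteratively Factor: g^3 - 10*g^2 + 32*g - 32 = (g - 4)*(g^2 - 6*g + 8) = (g - 4)*(g - 2)*(g - 4)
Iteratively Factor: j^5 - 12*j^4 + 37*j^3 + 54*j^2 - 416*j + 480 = (j + 3)*(j^4 - 15*j^3 + 82*j^2 - 192*j + 160) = (j - 4)*(j + 3)*(j^3 - 11*j^2 + 38*j - 40) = (j - 5)*(j - 4)*(j + 3)*(j^2 - 6*j + 8) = (j - 5)*(j - 4)^2*(j + 3)*(j - 2)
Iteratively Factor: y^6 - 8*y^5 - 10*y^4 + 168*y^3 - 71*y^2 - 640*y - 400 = (y - 5)*(y^5 - 3*y^4 - 25*y^3 + 43*y^2 + 144*y + 80) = (y - 5)*(y + 1)*(y^4 - 4*y^3 - 21*y^2 + 64*y + 80) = (y - 5)*(y - 4)*(y + 1)*(y^3 - 21*y - 20) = (y - 5)*(y - 4)*(y + 1)*(y + 4)*(y^2 - 4*y - 5) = (y - 5)*(y - 4)*(y + 1)^2*(y + 4)*(y - 5)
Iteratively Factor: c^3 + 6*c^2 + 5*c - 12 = (c + 4)*(c^2 + 2*c - 3) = (c + 3)*(c + 4)*(c - 1)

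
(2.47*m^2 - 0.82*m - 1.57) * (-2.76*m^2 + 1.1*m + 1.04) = -6.8172*m^4 + 4.9802*m^3 + 6.0*m^2 - 2.5798*m - 1.6328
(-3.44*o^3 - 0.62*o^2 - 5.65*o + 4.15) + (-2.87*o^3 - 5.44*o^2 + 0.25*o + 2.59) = -6.31*o^3 - 6.06*o^2 - 5.4*o + 6.74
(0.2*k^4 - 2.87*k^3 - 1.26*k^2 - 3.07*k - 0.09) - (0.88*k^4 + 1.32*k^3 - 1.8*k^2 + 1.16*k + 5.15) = -0.68*k^4 - 4.19*k^3 + 0.54*k^2 - 4.23*k - 5.24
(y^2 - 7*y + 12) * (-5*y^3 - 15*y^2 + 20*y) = -5*y^5 + 20*y^4 + 65*y^3 - 320*y^2 + 240*y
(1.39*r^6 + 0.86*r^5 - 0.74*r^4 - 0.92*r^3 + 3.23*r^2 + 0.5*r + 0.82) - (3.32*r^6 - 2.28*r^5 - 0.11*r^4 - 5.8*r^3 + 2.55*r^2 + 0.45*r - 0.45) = -1.93*r^6 + 3.14*r^5 - 0.63*r^4 + 4.88*r^3 + 0.68*r^2 + 0.05*r + 1.27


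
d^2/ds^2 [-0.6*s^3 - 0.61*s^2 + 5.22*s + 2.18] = -3.6*s - 1.22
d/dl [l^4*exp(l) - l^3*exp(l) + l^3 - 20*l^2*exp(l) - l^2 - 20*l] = l^4*exp(l) + 3*l^3*exp(l) - 23*l^2*exp(l) + 3*l^2 - 40*l*exp(l) - 2*l - 20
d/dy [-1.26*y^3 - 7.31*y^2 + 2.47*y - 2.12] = -3.78*y^2 - 14.62*y + 2.47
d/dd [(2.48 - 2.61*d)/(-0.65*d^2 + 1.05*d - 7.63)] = (-1.6965*d^2 + 3.224*d + 17.3103)/(0.4225*d^4 - 1.365*d^3 + 11.0215*d^2 - 16.023*d + 58.2169)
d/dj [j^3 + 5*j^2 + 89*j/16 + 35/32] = 3*j^2 + 10*j + 89/16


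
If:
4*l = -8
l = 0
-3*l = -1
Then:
No Solution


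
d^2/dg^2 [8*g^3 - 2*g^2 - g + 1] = 48*g - 4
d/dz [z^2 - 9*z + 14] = 2*z - 9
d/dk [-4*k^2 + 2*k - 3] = 2 - 8*k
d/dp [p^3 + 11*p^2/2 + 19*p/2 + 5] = 3*p^2 + 11*p + 19/2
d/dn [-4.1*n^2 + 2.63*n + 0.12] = 2.63 - 8.2*n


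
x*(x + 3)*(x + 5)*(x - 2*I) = x^4 + 8*x^3 - 2*I*x^3 + 15*x^2 - 16*I*x^2 - 30*I*x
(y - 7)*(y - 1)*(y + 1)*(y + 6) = y^4 - y^3 - 43*y^2 + y + 42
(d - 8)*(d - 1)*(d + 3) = d^3 - 6*d^2 - 19*d + 24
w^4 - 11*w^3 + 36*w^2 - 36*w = w*(w - 6)*(w - 3)*(w - 2)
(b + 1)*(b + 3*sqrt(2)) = b^2 + b + 3*sqrt(2)*b + 3*sqrt(2)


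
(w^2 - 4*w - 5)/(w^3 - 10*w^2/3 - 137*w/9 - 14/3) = 9*(-w^2 + 4*w + 5)/(-9*w^3 + 30*w^2 + 137*w + 42)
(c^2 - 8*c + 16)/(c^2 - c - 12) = (c - 4)/(c + 3)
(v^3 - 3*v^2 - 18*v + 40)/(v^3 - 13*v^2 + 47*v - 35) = (v^2 + 2*v - 8)/(v^2 - 8*v + 7)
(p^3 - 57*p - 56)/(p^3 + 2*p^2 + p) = (p^2 - p - 56)/(p*(p + 1))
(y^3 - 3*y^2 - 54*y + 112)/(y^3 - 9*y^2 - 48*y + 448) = (y - 2)/(y - 8)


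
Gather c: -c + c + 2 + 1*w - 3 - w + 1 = 0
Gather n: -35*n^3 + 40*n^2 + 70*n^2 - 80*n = -35*n^3 + 110*n^2 - 80*n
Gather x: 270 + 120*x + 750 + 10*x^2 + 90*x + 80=10*x^2 + 210*x + 1100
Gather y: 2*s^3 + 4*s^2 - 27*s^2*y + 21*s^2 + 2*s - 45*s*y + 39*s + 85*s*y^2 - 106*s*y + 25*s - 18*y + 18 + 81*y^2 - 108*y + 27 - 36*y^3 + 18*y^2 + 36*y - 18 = 2*s^3 + 25*s^2 + 66*s - 36*y^3 + y^2*(85*s + 99) + y*(-27*s^2 - 151*s - 90) + 27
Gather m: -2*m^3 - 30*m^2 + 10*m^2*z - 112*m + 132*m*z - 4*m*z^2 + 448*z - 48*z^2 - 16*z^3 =-2*m^3 + m^2*(10*z - 30) + m*(-4*z^2 + 132*z - 112) - 16*z^3 - 48*z^2 + 448*z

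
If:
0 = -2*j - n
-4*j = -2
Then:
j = 1/2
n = -1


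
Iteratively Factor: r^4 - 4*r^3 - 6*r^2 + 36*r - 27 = (r + 3)*(r^3 - 7*r^2 + 15*r - 9) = (r - 3)*(r + 3)*(r^2 - 4*r + 3) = (r - 3)*(r - 1)*(r + 3)*(r - 3)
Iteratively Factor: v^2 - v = (v)*(v - 1)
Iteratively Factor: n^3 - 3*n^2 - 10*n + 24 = (n - 2)*(n^2 - n - 12) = (n - 4)*(n - 2)*(n + 3)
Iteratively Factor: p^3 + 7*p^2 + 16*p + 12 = (p + 2)*(p^2 + 5*p + 6) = (p + 2)^2*(p + 3)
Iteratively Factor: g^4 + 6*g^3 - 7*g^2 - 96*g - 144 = (g + 4)*(g^3 + 2*g^2 - 15*g - 36) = (g + 3)*(g + 4)*(g^2 - g - 12) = (g + 3)^2*(g + 4)*(g - 4)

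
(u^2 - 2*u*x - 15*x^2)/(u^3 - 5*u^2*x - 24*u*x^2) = (-u + 5*x)/(u*(-u + 8*x))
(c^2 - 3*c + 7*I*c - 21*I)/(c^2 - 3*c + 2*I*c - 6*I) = (c + 7*I)/(c + 2*I)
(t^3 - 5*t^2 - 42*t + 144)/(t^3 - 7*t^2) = (t^3 - 5*t^2 - 42*t + 144)/(t^2*(t - 7))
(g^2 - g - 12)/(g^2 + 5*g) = (g^2 - g - 12)/(g*(g + 5))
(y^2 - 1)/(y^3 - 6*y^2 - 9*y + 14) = (y + 1)/(y^2 - 5*y - 14)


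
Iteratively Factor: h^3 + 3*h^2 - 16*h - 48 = (h - 4)*(h^2 + 7*h + 12) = (h - 4)*(h + 4)*(h + 3)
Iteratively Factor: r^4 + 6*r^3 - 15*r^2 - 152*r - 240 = (r - 5)*(r^3 + 11*r^2 + 40*r + 48) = (r - 5)*(r + 4)*(r^2 + 7*r + 12) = (r - 5)*(r + 3)*(r + 4)*(r + 4)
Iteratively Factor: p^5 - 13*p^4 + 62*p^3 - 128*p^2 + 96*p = (p - 2)*(p^4 - 11*p^3 + 40*p^2 - 48*p) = (p - 3)*(p - 2)*(p^3 - 8*p^2 + 16*p) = p*(p - 3)*(p - 2)*(p^2 - 8*p + 16) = p*(p - 4)*(p - 3)*(p - 2)*(p - 4)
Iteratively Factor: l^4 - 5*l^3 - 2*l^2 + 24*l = (l - 3)*(l^3 - 2*l^2 - 8*l) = (l - 3)*(l + 2)*(l^2 - 4*l) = l*(l - 3)*(l + 2)*(l - 4)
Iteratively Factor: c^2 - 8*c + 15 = (c - 5)*(c - 3)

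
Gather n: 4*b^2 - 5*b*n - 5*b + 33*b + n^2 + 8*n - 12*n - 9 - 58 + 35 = 4*b^2 + 28*b + n^2 + n*(-5*b - 4) - 32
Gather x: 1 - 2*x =1 - 2*x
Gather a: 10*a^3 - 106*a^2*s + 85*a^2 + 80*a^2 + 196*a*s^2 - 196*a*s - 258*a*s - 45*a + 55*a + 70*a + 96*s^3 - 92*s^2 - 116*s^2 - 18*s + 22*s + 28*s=10*a^3 + a^2*(165 - 106*s) + a*(196*s^2 - 454*s + 80) + 96*s^3 - 208*s^2 + 32*s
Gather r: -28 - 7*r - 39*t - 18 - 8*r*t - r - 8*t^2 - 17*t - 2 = r*(-8*t - 8) - 8*t^2 - 56*t - 48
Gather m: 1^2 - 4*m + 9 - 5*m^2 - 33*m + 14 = -5*m^2 - 37*m + 24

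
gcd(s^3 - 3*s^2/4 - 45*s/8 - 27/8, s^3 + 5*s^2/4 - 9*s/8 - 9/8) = s^2 + 9*s/4 + 9/8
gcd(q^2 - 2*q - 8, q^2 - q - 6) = q + 2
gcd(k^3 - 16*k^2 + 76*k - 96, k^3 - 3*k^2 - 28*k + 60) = k^2 - 8*k + 12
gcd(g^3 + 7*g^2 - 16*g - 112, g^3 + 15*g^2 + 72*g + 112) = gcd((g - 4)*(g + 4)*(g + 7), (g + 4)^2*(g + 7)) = g^2 + 11*g + 28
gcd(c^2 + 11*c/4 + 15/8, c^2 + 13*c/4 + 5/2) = c + 5/4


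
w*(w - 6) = w^2 - 6*w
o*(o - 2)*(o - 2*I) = o^3 - 2*o^2 - 2*I*o^2 + 4*I*o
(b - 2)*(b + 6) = b^2 + 4*b - 12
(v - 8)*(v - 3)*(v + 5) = v^3 - 6*v^2 - 31*v + 120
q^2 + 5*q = q*(q + 5)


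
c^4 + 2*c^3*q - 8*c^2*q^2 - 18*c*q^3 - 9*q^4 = (c - 3*q)*(c + q)^2*(c + 3*q)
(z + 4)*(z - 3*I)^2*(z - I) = z^4 + 4*z^3 - 7*I*z^3 - 15*z^2 - 28*I*z^2 - 60*z + 9*I*z + 36*I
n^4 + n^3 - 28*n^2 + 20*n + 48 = (n - 4)*(n - 2)*(n + 1)*(n + 6)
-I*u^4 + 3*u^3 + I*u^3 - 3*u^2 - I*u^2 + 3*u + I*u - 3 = (u - I)*(u + I)*(u + 3*I)*(-I*u + I)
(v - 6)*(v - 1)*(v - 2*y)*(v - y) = v^4 - 3*v^3*y - 7*v^3 + 2*v^2*y^2 + 21*v^2*y + 6*v^2 - 14*v*y^2 - 18*v*y + 12*y^2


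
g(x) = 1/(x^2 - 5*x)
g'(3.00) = -0.03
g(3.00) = -0.17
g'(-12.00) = 0.00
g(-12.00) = 0.00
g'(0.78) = 0.32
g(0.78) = -0.30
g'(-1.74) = 0.06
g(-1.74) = 0.09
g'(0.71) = 0.39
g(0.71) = -0.33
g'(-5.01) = 0.01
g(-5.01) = 0.02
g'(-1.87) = 0.05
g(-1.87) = 0.08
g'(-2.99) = 0.02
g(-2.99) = 0.04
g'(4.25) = -0.34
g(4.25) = -0.31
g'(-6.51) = 0.00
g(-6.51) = 0.01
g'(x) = (5 - 2*x)/(x^2 - 5*x)^2 = (5 - 2*x)/(x^2*(x - 5)^2)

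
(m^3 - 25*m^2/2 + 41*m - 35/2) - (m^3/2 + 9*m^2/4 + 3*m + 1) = m^3/2 - 59*m^2/4 + 38*m - 37/2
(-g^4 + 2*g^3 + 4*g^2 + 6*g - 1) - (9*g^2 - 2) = -g^4 + 2*g^3 - 5*g^2 + 6*g + 1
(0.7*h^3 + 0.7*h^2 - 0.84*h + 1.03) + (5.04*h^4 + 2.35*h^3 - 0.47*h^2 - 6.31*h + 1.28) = 5.04*h^4 + 3.05*h^3 + 0.23*h^2 - 7.15*h + 2.31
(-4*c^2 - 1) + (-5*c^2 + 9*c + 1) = -9*c^2 + 9*c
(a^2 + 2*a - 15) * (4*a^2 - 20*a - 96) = 4*a^4 - 12*a^3 - 196*a^2 + 108*a + 1440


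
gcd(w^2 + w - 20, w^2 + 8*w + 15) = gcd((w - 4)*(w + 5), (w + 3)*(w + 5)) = w + 5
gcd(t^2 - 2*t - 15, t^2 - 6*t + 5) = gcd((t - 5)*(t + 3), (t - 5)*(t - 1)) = t - 5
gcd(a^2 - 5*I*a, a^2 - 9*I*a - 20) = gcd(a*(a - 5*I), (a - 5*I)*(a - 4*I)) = a - 5*I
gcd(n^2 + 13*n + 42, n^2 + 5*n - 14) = n + 7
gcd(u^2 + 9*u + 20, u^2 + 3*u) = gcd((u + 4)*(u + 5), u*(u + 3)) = 1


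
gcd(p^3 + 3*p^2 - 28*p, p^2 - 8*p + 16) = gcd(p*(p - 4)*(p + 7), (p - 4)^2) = p - 4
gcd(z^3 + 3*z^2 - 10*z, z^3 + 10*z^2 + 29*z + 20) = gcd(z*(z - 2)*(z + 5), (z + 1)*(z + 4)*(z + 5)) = z + 5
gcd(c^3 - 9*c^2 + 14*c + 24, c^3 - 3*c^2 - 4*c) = c^2 - 3*c - 4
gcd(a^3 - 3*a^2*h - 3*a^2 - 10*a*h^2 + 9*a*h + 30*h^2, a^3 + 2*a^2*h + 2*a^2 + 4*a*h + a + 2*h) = a + 2*h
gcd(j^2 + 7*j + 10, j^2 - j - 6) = j + 2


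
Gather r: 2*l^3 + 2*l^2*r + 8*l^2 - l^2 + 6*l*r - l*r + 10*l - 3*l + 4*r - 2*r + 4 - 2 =2*l^3 + 7*l^2 + 7*l + r*(2*l^2 + 5*l + 2) + 2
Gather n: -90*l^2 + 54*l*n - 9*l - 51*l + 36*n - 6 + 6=-90*l^2 - 60*l + n*(54*l + 36)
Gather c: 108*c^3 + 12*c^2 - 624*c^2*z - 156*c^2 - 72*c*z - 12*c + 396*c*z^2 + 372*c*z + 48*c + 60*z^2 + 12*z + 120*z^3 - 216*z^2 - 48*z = 108*c^3 + c^2*(-624*z - 144) + c*(396*z^2 + 300*z + 36) + 120*z^3 - 156*z^2 - 36*z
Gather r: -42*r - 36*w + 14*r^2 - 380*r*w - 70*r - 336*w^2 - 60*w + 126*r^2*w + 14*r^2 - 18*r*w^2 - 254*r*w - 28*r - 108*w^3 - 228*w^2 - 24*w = r^2*(126*w + 28) + r*(-18*w^2 - 634*w - 140) - 108*w^3 - 564*w^2 - 120*w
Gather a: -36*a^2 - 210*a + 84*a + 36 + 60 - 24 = -36*a^2 - 126*a + 72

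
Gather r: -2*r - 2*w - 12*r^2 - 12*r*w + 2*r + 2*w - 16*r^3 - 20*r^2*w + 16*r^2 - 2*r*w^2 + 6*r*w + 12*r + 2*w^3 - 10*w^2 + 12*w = -16*r^3 + r^2*(4 - 20*w) + r*(-2*w^2 - 6*w + 12) + 2*w^3 - 10*w^2 + 12*w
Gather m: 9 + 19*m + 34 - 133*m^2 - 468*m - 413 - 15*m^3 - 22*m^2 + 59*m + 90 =-15*m^3 - 155*m^2 - 390*m - 280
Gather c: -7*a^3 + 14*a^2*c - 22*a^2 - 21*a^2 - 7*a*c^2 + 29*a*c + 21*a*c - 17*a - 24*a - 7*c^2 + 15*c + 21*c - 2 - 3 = -7*a^3 - 43*a^2 - 41*a + c^2*(-7*a - 7) + c*(14*a^2 + 50*a + 36) - 5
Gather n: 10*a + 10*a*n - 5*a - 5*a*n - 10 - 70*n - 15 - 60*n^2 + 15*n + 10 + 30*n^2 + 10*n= 5*a - 30*n^2 + n*(5*a - 45) - 15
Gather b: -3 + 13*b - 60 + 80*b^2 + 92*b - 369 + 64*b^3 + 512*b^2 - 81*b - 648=64*b^3 + 592*b^2 + 24*b - 1080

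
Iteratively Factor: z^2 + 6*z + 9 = (z + 3)*(z + 3)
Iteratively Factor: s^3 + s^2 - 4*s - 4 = (s + 2)*(s^2 - s - 2) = (s + 1)*(s + 2)*(s - 2)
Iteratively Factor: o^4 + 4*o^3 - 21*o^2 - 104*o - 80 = (o + 4)*(o^3 - 21*o - 20) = (o - 5)*(o + 4)*(o^2 + 5*o + 4) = (o - 5)*(o + 4)^2*(o + 1)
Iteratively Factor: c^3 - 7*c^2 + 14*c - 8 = (c - 4)*(c^2 - 3*c + 2) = (c - 4)*(c - 2)*(c - 1)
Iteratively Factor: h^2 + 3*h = (h)*(h + 3)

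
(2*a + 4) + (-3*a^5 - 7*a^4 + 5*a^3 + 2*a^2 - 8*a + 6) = -3*a^5 - 7*a^4 + 5*a^3 + 2*a^2 - 6*a + 10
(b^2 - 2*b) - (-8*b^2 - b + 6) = 9*b^2 - b - 6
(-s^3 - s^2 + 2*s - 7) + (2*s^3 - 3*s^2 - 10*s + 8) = s^3 - 4*s^2 - 8*s + 1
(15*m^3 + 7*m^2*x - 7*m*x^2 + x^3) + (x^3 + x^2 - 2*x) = 15*m^3 + 7*m^2*x - 7*m*x^2 + 2*x^3 + x^2 - 2*x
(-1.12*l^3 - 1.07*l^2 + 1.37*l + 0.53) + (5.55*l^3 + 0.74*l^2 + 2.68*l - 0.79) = 4.43*l^3 - 0.33*l^2 + 4.05*l - 0.26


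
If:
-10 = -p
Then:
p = 10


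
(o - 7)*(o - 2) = o^2 - 9*o + 14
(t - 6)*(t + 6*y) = t^2 + 6*t*y - 6*t - 36*y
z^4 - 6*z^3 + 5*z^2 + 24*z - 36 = (z - 3)^2*(z - 2)*(z + 2)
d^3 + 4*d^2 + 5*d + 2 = (d + 1)^2*(d + 2)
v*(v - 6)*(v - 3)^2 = v^4 - 12*v^3 + 45*v^2 - 54*v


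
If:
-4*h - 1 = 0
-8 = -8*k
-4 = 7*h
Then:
No Solution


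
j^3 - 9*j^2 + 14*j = j*(j - 7)*(j - 2)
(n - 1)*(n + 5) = n^2 + 4*n - 5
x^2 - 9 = (x - 3)*(x + 3)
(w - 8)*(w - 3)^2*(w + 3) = w^4 - 11*w^3 + 15*w^2 + 99*w - 216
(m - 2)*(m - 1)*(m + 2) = m^3 - m^2 - 4*m + 4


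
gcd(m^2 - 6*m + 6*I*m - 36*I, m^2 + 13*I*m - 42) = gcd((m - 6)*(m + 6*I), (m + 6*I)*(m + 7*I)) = m + 6*I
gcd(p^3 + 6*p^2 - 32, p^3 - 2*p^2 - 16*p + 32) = p^2 + 2*p - 8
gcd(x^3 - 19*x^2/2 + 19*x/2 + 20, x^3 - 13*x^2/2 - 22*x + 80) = x^2 - 21*x/2 + 20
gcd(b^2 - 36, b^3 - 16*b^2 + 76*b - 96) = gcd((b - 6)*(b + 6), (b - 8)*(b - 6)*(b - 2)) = b - 6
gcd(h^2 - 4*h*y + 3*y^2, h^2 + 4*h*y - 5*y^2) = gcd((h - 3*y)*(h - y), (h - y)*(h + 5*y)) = -h + y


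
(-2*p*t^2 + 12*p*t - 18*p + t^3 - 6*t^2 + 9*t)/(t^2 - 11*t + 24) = (-2*p*t + 6*p + t^2 - 3*t)/(t - 8)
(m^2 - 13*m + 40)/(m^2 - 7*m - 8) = (m - 5)/(m + 1)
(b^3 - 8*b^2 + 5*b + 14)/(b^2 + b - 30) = (b^3 - 8*b^2 + 5*b + 14)/(b^2 + b - 30)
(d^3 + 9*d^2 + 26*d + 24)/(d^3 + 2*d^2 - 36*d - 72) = (d^2 + 7*d + 12)/(d^2 - 36)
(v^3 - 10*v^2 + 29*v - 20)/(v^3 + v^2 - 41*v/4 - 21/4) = 4*(v^3 - 10*v^2 + 29*v - 20)/(4*v^3 + 4*v^2 - 41*v - 21)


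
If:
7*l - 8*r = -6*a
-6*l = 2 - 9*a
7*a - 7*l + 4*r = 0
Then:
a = -14/57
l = -40/57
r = -91/114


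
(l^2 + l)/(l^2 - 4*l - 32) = l*(l + 1)/(l^2 - 4*l - 32)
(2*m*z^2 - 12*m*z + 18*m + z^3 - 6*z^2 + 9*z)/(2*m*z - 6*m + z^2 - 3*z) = z - 3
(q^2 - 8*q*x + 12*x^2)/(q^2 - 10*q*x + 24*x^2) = (-q + 2*x)/(-q + 4*x)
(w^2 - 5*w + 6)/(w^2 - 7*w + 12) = (w - 2)/(w - 4)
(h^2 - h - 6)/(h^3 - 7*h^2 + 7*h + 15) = (h + 2)/(h^2 - 4*h - 5)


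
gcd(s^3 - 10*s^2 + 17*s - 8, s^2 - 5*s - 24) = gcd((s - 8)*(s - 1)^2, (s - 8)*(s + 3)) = s - 8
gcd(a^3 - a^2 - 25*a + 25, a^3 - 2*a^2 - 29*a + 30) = a^2 + 4*a - 5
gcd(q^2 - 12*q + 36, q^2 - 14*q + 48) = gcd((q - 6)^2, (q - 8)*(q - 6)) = q - 6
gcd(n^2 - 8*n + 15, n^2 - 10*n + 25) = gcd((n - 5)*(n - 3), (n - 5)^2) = n - 5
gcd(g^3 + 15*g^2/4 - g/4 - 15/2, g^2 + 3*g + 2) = g + 2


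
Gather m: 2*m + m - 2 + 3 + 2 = 3*m + 3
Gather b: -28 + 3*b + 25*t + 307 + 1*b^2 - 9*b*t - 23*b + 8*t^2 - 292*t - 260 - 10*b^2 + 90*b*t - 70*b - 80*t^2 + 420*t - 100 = -9*b^2 + b*(81*t - 90) - 72*t^2 + 153*t - 81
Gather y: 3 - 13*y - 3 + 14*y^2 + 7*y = 14*y^2 - 6*y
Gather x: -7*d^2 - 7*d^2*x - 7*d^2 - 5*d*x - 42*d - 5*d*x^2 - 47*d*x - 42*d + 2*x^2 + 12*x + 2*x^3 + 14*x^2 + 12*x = -14*d^2 - 84*d + 2*x^3 + x^2*(16 - 5*d) + x*(-7*d^2 - 52*d + 24)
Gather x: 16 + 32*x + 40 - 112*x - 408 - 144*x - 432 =-224*x - 784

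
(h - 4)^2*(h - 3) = h^3 - 11*h^2 + 40*h - 48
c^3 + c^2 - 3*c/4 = c*(c - 1/2)*(c + 3/2)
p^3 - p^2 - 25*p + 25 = (p - 5)*(p - 1)*(p + 5)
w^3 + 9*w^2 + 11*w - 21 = (w - 1)*(w + 3)*(w + 7)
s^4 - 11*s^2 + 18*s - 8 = (s - 2)*(s - 1)^2*(s + 4)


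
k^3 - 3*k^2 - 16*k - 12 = (k - 6)*(k + 1)*(k + 2)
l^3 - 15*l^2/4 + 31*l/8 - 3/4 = (l - 2)*(l - 3/2)*(l - 1/4)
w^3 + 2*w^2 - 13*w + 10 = (w - 2)*(w - 1)*(w + 5)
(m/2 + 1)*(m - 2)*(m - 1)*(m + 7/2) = m^4/2 + 5*m^3/4 - 15*m^2/4 - 5*m + 7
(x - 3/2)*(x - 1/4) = x^2 - 7*x/4 + 3/8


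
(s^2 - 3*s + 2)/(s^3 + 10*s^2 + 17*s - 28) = (s - 2)/(s^2 + 11*s + 28)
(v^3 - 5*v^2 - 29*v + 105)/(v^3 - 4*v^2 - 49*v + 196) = (v^2 + 2*v - 15)/(v^2 + 3*v - 28)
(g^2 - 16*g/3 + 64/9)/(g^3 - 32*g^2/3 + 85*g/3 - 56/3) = (g - 8/3)/(g^2 - 8*g + 7)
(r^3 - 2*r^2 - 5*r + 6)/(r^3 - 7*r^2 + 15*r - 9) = (r + 2)/(r - 3)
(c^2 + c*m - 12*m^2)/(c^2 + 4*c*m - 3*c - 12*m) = (c - 3*m)/(c - 3)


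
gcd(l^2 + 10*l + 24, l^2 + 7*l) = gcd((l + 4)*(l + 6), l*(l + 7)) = 1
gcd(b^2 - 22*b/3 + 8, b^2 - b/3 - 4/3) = b - 4/3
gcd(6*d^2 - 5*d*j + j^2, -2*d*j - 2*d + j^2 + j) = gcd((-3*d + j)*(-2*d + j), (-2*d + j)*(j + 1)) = 2*d - j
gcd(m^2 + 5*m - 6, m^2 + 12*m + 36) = m + 6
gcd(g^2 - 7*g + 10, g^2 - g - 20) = g - 5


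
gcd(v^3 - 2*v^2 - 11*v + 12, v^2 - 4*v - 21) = v + 3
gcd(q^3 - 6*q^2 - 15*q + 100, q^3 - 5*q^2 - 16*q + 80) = q^2 - q - 20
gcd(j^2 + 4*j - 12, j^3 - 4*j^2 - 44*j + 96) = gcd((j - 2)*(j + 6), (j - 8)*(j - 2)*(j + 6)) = j^2 + 4*j - 12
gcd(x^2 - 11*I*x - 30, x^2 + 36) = x - 6*I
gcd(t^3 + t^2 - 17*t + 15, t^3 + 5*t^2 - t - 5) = t^2 + 4*t - 5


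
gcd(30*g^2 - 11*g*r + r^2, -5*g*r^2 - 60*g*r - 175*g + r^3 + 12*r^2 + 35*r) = -5*g + r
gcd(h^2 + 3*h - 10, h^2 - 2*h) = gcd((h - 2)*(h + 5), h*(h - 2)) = h - 2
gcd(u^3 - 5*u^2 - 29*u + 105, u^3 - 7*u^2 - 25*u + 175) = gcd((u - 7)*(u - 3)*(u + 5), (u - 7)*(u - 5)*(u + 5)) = u^2 - 2*u - 35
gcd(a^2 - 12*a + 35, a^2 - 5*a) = a - 5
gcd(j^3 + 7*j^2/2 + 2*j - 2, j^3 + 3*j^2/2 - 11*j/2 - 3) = 1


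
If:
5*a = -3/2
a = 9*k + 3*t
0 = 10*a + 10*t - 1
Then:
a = -3/10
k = -1/6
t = 2/5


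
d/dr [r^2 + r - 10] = 2*r + 1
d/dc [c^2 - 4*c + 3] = 2*c - 4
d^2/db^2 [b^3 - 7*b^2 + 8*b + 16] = 6*b - 14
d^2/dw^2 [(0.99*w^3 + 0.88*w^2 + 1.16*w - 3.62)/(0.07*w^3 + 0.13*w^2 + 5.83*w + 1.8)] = (-0.00939400000000001*w^6 - 2.39001*w^5 - 3.801168*w^4 + 62.513822*w^3 + 50.11392*w^2 + 3.892092*w - 263.029156)/(0.000343*w^9 + 0.001911*w^8 + 0.08925*w^7 + 0.346975*w^6 + 7.53153*w^5 + 17.754411*w^4 + 207.021007*w^3 + 184.80366*w^2 + 56.6676*w + 5.832)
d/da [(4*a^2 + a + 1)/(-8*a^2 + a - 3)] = 4*(3*a^2 - 2*a - 1)/(64*a^4 - 16*a^3 + 49*a^2 - 6*a + 9)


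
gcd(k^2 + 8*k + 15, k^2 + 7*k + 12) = k + 3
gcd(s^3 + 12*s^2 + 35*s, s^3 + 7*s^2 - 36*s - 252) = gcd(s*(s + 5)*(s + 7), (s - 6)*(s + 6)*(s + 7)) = s + 7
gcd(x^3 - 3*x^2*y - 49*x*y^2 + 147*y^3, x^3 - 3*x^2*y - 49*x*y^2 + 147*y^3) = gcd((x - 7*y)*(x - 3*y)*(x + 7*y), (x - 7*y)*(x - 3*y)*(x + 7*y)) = x^3 - 3*x^2*y - 49*x*y^2 + 147*y^3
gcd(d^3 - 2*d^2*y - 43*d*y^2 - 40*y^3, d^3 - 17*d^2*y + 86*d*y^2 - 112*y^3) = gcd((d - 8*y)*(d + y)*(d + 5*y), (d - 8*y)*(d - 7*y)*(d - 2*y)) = -d + 8*y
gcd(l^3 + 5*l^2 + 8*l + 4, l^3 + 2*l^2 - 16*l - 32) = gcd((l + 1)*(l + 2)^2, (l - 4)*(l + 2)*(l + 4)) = l + 2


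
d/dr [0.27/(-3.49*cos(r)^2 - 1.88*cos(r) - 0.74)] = -(1.8846*cos(r) + 0.5076)*sin(r)/(3.49*cos(r)^2 + 1.88*cos(r) + 0.74)^2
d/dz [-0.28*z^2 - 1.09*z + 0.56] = -0.56*z - 1.09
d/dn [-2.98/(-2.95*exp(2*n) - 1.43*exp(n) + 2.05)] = (-17.582*exp(n) - 4.2614)*exp(n)/(2.95*exp(2*n) + 1.43*exp(n) - 2.05)^2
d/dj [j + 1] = 1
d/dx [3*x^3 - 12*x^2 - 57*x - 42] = 9*x^2 - 24*x - 57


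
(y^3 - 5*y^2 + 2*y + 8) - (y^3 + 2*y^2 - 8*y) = -7*y^2 + 10*y + 8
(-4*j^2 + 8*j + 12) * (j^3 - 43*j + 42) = -4*j^5 + 8*j^4 + 184*j^3 - 512*j^2 - 180*j + 504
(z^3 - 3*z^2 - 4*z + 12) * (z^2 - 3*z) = z^5 - 6*z^4 + 5*z^3 + 24*z^2 - 36*z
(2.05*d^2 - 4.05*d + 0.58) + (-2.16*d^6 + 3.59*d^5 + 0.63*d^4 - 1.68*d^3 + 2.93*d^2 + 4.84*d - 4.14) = -2.16*d^6 + 3.59*d^5 + 0.63*d^4 - 1.68*d^3 + 4.98*d^2 + 0.79*d - 3.56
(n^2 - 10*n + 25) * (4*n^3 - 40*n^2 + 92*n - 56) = 4*n^5 - 80*n^4 + 592*n^3 - 1976*n^2 + 2860*n - 1400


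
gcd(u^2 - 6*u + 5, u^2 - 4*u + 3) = u - 1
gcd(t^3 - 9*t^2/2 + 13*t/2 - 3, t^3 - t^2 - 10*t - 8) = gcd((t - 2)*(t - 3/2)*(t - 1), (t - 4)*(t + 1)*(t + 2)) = 1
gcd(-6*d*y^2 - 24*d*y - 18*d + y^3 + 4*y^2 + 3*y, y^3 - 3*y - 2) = y + 1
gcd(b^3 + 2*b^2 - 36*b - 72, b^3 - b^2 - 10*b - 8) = b + 2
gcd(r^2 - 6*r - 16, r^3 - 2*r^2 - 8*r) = r + 2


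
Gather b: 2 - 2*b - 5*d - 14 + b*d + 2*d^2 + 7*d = b*(d - 2) + 2*d^2 + 2*d - 12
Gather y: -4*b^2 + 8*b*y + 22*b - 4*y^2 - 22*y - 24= -4*b^2 + 22*b - 4*y^2 + y*(8*b - 22) - 24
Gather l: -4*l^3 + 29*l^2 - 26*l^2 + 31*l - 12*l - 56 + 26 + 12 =-4*l^3 + 3*l^2 + 19*l - 18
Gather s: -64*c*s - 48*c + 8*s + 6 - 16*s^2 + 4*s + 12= -48*c - 16*s^2 + s*(12 - 64*c) + 18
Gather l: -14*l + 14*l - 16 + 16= 0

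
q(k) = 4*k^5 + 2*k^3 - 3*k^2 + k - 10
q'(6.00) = 26101.00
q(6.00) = 31424.00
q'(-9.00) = 131761.00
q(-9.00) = -237916.00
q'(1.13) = 34.49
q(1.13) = -2.45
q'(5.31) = 16038.72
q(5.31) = 17096.39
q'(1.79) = 214.81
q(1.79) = 67.15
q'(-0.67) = 11.74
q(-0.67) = -13.16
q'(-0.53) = 7.44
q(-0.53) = -11.84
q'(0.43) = 0.21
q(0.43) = -9.91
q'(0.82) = 9.16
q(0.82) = -8.61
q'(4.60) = 9055.27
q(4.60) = 8364.31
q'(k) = 20*k^4 + 6*k^2 - 6*k + 1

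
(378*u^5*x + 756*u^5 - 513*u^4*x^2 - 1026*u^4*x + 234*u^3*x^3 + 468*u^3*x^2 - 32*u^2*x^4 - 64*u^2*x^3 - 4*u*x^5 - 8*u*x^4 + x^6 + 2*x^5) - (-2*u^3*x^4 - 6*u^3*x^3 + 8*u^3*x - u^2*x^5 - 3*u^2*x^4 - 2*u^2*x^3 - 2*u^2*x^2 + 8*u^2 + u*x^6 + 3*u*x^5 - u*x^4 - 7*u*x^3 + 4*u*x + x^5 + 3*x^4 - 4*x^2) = 378*u^5*x + 756*u^5 - 513*u^4*x^2 - 1026*u^4*x + 2*u^3*x^4 + 240*u^3*x^3 + 468*u^3*x^2 - 8*u^3*x + u^2*x^5 - 29*u^2*x^4 - 62*u^2*x^3 + 2*u^2*x^2 - 8*u^2 - u*x^6 - 7*u*x^5 - 7*u*x^4 + 7*u*x^3 - 4*u*x + x^6 + x^5 - 3*x^4 + 4*x^2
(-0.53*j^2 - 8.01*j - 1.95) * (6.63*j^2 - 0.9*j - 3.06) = -3.5139*j^4 - 52.6293*j^3 - 4.0977*j^2 + 26.2656*j + 5.967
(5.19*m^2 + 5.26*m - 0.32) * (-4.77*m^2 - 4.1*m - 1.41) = -24.7563*m^4 - 46.3692*m^3 - 27.3575*m^2 - 6.1046*m + 0.4512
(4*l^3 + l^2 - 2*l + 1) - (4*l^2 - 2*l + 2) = 4*l^3 - 3*l^2 - 1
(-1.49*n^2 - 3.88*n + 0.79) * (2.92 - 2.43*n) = 3.6207*n^3 + 5.0776*n^2 - 13.2493*n + 2.3068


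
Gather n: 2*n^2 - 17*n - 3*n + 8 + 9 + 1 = 2*n^2 - 20*n + 18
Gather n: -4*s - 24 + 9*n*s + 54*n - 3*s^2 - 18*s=n*(9*s + 54) - 3*s^2 - 22*s - 24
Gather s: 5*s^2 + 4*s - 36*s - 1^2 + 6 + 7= 5*s^2 - 32*s + 12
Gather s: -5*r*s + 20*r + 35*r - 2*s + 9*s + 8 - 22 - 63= 55*r + s*(7 - 5*r) - 77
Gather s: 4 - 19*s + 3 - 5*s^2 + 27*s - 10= -5*s^2 + 8*s - 3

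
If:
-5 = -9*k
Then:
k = 5/9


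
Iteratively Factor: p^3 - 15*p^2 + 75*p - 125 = (p - 5)*(p^2 - 10*p + 25) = (p - 5)^2*(p - 5)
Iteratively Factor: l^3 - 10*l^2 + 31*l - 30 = (l - 2)*(l^2 - 8*l + 15) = (l - 3)*(l - 2)*(l - 5)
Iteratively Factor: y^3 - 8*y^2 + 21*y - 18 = (y - 3)*(y^2 - 5*y + 6) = (y - 3)^2*(y - 2)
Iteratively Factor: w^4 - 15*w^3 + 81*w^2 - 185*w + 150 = (w - 5)*(w^3 - 10*w^2 + 31*w - 30) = (w - 5)*(w - 3)*(w^2 - 7*w + 10) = (w - 5)*(w - 3)*(w - 2)*(w - 5)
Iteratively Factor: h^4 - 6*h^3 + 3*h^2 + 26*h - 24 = (h + 2)*(h^3 - 8*h^2 + 19*h - 12) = (h - 4)*(h + 2)*(h^2 - 4*h + 3) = (h - 4)*(h - 1)*(h + 2)*(h - 3)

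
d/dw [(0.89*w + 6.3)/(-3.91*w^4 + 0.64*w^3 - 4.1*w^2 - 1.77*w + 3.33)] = (10.4397*w^4 + 97.3928*w^3 - 8.447*w^2 + 51.66*w + 14.1147)/(15.2881*w^8 - 5.0048*w^7 + 32.4716*w^6 + 8.5934*w^5 - 11.4962*w^4 + 18.7764*w^3 - 24.1731*w^2 - 11.7882*w + 11.0889)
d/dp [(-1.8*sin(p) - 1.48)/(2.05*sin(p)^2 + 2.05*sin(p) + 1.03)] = (3.69*sin(p)^2 + 6.068*sin(p) + 1.18)*cos(p)/(4.2025*sin(p)^4 + 8.405*sin(p)^3 + 8.4255*sin(p)^2 + 4.223*sin(p) + 1.0609)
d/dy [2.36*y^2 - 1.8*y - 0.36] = 4.72*y - 1.8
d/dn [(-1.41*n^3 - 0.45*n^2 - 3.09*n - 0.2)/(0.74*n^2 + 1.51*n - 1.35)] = (-1.0434*n^4 - 4.2582*n^3 + 7.3176*n^2 + 1.511*n + 4.4735)/(0.5476*n^4 + 2.2348*n^3 + 0.2821*n^2 - 4.077*n + 1.8225)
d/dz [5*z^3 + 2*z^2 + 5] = z*(15*z + 4)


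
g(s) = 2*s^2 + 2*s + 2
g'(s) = 4*s + 2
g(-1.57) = 3.79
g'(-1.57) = -4.28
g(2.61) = 20.84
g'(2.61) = 12.44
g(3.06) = 26.85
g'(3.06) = 14.24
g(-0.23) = 1.65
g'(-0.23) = 1.08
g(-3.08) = 14.81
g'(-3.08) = -10.32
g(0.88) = 5.31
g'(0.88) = 5.52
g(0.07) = 2.15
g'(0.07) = 2.28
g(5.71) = 78.63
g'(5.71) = 24.84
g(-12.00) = 266.00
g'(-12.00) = -46.00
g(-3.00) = 14.00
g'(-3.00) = -10.00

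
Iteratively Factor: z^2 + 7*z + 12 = (z + 3)*(z + 4)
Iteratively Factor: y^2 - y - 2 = (y + 1)*(y - 2)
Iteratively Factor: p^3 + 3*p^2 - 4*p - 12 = (p - 2)*(p^2 + 5*p + 6) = (p - 2)*(p + 2)*(p + 3)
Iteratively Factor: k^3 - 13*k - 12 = (k - 4)*(k^2 + 4*k + 3) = (k - 4)*(k + 1)*(k + 3)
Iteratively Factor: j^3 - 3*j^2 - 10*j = (j + 2)*(j^2 - 5*j) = j*(j + 2)*(j - 5)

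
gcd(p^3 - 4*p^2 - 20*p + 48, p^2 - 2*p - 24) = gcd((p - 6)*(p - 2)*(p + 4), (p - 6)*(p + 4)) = p^2 - 2*p - 24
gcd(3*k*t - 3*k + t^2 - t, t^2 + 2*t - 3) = t - 1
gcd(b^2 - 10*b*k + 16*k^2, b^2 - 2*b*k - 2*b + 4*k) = b - 2*k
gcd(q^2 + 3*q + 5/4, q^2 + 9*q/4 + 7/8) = q + 1/2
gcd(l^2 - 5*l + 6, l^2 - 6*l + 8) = l - 2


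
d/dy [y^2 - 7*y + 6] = 2*y - 7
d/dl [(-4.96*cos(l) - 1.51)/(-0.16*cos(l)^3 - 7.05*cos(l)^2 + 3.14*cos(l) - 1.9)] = (1.5872*cos(l)^3 + 35.6928*cos(l)^2 + 21.291*cos(l) - 14.1654)*sin(l)/(0.0256*cos(l)^6 + 2.256*cos(l)^5 + 48.6977*cos(l)^4 - 43.666*cos(l)^3 + 36.6496*cos(l)^2 - 11.932*cos(l) + 3.61)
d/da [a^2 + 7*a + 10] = 2*a + 7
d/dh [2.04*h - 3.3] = 2.04000000000000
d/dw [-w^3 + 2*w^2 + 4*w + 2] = -3*w^2 + 4*w + 4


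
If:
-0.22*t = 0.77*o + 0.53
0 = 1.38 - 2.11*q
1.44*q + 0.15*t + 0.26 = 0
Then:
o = 1.60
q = 0.65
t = -8.01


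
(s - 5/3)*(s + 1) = s^2 - 2*s/3 - 5/3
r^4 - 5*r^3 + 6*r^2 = r^2*(r - 3)*(r - 2)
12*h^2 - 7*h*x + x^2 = (-4*h + x)*(-3*h + x)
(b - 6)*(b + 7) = b^2 + b - 42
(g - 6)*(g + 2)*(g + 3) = g^3 - g^2 - 24*g - 36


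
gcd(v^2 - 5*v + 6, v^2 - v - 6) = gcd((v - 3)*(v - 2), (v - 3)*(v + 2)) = v - 3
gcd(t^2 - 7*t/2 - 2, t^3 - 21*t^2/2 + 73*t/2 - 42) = t - 4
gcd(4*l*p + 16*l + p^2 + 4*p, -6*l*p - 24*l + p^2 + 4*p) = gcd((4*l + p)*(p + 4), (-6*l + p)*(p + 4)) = p + 4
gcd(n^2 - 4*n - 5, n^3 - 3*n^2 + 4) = n + 1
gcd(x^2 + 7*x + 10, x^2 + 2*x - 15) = x + 5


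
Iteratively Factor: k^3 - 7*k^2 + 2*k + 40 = (k - 4)*(k^2 - 3*k - 10) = (k - 5)*(k - 4)*(k + 2)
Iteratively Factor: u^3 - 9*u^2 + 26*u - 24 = (u - 4)*(u^2 - 5*u + 6) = (u - 4)*(u - 3)*(u - 2)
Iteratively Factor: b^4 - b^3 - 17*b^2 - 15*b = (b + 3)*(b^3 - 4*b^2 - 5*b) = (b - 5)*(b + 3)*(b^2 + b) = b*(b - 5)*(b + 3)*(b + 1)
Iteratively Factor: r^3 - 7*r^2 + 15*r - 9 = (r - 1)*(r^2 - 6*r + 9) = (r - 3)*(r - 1)*(r - 3)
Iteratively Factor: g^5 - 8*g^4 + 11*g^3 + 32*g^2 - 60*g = (g - 3)*(g^4 - 5*g^3 - 4*g^2 + 20*g) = (g - 3)*(g - 2)*(g^3 - 3*g^2 - 10*g) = g*(g - 3)*(g - 2)*(g^2 - 3*g - 10) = g*(g - 3)*(g - 2)*(g + 2)*(g - 5)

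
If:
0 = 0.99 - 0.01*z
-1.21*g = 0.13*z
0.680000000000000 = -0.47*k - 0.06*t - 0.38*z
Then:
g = -10.64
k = -0.127659574468085*t - 81.4893617021277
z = 99.00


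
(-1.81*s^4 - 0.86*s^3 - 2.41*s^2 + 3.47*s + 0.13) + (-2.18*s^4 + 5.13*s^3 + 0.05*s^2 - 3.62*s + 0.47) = -3.99*s^4 + 4.27*s^3 - 2.36*s^2 - 0.15*s + 0.6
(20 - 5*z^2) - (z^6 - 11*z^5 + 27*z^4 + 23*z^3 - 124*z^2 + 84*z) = -z^6 + 11*z^5 - 27*z^4 - 23*z^3 + 119*z^2 - 84*z + 20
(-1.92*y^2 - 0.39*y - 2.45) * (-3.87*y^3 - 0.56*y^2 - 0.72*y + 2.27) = 7.4304*y^5 + 2.5845*y^4 + 11.0823*y^3 - 2.7056*y^2 + 0.8787*y - 5.5615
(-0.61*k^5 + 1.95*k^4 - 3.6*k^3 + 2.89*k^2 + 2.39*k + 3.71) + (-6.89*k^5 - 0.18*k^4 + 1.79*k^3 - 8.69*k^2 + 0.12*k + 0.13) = -7.5*k^5 + 1.77*k^4 - 1.81*k^3 - 5.8*k^2 + 2.51*k + 3.84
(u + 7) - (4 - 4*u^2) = 4*u^2 + u + 3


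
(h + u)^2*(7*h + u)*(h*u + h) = 7*h^4*u + 7*h^4 + 15*h^3*u^2 + 15*h^3*u + 9*h^2*u^3 + 9*h^2*u^2 + h*u^4 + h*u^3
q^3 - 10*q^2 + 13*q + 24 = (q - 8)*(q - 3)*(q + 1)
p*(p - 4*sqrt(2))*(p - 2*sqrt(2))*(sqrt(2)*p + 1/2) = sqrt(2)*p^4 - 23*p^3/2 + 13*sqrt(2)*p^2 + 8*p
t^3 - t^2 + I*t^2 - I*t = t*(t - 1)*(t + I)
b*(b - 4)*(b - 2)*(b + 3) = b^4 - 3*b^3 - 10*b^2 + 24*b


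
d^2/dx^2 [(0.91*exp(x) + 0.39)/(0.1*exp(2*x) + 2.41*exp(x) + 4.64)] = (0.0091*exp(4*x) - 0.20371*exp(3*x) - 2.25147*exp(2*x) - 8.634665*exp(x) + 15.2308)*exp(x)/(0.001*exp(6*x) + 0.0723*exp(5*x) + 1.88163*exp(4*x) + 20.706961*exp(3*x) + 87.307632*exp(2*x) + 155.659008*exp(x) + 99.897344)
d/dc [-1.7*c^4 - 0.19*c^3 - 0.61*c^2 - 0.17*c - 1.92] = -6.8*c^3 - 0.57*c^2 - 1.22*c - 0.17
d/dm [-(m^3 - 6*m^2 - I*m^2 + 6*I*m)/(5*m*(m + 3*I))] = (-m^2 - 6*I*m - 3 + 24*I)/(5*(m^2 + 6*I*m - 9))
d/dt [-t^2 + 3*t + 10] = 3 - 2*t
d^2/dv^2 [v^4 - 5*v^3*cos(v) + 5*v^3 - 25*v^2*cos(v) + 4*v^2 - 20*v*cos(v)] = 5*v^3*cos(v) + 30*v^2*sin(v) + 25*v^2*cos(v) + 12*v^2 + 100*v*sin(v) - 10*v*cos(v) + 30*v + 40*sin(v) - 50*cos(v) + 8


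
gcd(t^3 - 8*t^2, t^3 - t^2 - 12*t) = t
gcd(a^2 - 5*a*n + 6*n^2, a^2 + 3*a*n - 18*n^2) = a - 3*n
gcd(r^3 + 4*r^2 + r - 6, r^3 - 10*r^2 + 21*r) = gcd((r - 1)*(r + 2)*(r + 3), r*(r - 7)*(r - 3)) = 1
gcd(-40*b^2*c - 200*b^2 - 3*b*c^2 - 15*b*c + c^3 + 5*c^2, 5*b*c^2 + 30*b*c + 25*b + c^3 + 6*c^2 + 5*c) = 5*b*c + 25*b + c^2 + 5*c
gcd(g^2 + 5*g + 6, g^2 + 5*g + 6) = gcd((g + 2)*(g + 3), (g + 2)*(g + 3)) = g^2 + 5*g + 6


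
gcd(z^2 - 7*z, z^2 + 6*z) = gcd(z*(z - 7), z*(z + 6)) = z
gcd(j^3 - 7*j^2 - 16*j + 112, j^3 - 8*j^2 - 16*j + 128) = j^2 - 16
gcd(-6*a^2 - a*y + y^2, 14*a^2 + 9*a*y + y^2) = 2*a + y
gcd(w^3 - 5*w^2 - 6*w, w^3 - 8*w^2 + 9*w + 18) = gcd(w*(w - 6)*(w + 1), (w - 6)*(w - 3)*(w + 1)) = w^2 - 5*w - 6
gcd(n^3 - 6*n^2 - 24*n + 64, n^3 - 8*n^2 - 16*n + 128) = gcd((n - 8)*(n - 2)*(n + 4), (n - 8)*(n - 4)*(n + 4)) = n^2 - 4*n - 32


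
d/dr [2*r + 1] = 2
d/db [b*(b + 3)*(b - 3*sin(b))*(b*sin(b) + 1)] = b*(b + 3)*(b - 3*sin(b))*(b*cos(b) + sin(b)) - b*(b + 3)*(b*sin(b) + 1)*(3*cos(b) - 1) + b*(b - 3*sin(b))*(b*sin(b) + 1) + (b + 3)*(b - 3*sin(b))*(b*sin(b) + 1)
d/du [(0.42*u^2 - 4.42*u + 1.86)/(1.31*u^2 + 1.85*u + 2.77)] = (6.5672*u^2 - 2.5464*u - 15.6844)/(1.7161*u^4 + 4.847*u^3 + 10.6799*u^2 + 10.249*u + 7.6729)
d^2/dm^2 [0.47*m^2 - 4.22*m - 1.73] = 0.940000000000000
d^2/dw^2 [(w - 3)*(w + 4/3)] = 2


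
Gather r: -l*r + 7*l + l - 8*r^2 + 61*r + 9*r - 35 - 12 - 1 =8*l - 8*r^2 + r*(70 - l) - 48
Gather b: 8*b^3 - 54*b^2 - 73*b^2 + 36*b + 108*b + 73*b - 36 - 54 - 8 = 8*b^3 - 127*b^2 + 217*b - 98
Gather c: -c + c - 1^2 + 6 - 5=0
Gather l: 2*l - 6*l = -4*l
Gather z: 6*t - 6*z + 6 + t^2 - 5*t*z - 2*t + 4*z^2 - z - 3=t^2 + 4*t + 4*z^2 + z*(-5*t - 7) + 3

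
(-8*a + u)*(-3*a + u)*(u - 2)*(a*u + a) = 24*a^3*u^2 - 24*a^3*u - 48*a^3 - 11*a^2*u^3 + 11*a^2*u^2 + 22*a^2*u + a*u^4 - a*u^3 - 2*a*u^2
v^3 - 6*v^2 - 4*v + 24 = (v - 6)*(v - 2)*(v + 2)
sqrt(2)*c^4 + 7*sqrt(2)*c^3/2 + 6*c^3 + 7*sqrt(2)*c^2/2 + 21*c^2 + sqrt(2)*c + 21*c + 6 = (c + 1/2)*(c + 2)*(c + 3*sqrt(2))*(sqrt(2)*c + sqrt(2))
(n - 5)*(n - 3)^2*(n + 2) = n^4 - 9*n^3 + 17*n^2 + 33*n - 90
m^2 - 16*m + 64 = (m - 8)^2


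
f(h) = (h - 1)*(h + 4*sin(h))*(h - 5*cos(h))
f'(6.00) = 25.18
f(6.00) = 29.27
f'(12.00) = 268.75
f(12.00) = 843.36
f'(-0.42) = 40.14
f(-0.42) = -14.52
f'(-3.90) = 22.78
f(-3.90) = -1.52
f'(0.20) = 12.24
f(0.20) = 3.74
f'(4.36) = -11.61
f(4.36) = 12.39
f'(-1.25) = -13.87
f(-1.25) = -32.09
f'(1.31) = 9.47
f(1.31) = 0.03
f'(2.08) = 52.83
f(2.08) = 27.19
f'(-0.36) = 39.59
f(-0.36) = -12.12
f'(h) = (h - 1)*(h + 4*sin(h))*(5*sin(h) + 1) + (h - 1)*(h - 5*cos(h))*(4*cos(h) + 1) + (h + 4*sin(h))*(h - 5*cos(h))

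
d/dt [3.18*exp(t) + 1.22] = 3.18*exp(t)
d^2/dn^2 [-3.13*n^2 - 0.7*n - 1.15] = -6.26000000000000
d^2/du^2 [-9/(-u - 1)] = 18/(u + 1)^3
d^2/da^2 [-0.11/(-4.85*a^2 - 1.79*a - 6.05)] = (-5.17495*a^2 - 1.90993*a + 0.11*(9.7*a + 1.79)*(19.4*a + 3.58) - 6.45535)/(4.85*a^2 + 1.79*a + 6.05)^3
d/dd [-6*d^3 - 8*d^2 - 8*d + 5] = -18*d^2 - 16*d - 8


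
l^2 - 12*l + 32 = (l - 8)*(l - 4)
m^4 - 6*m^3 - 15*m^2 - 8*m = m*(m - 8)*(m + 1)^2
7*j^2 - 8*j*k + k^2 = (-7*j + k)*(-j + k)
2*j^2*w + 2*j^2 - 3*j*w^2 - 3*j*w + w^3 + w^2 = (-2*j + w)*(-j + w)*(w + 1)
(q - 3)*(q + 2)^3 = q^4 + 3*q^3 - 6*q^2 - 28*q - 24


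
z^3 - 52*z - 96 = (z - 8)*(z + 2)*(z + 6)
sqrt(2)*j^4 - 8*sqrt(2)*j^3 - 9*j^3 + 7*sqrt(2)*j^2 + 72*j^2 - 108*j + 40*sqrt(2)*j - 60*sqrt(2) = (j - 6)*(j - 2)*(j - 5*sqrt(2))*(sqrt(2)*j + 1)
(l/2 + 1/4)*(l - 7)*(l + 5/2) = l^3/2 - 2*l^2 - 79*l/8 - 35/8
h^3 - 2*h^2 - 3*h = h*(h - 3)*(h + 1)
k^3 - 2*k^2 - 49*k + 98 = (k - 7)*(k - 2)*(k + 7)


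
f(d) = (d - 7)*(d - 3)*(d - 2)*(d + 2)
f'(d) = (d - 7)*(d - 3)*(d - 2) + (d - 7)*(d - 3)*(d + 2) + (d - 7)*(d - 2)*(d + 2) + (d - 3)*(d - 2)*(d + 2)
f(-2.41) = 92.05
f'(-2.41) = -272.17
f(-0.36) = -95.71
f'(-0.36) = 23.69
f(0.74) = -48.84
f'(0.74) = 50.35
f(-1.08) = -93.41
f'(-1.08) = -36.75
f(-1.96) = -7.04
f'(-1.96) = -172.01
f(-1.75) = -38.96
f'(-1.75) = -132.81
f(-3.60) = 626.84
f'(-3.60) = -657.82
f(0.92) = -39.88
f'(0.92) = 49.00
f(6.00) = -96.00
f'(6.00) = 28.00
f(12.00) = 6300.00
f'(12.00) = 3040.00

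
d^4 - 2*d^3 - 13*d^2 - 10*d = d*(d - 5)*(d + 1)*(d + 2)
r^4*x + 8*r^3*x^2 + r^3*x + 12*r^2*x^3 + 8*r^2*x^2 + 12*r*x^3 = r*(r + 2*x)*(r + 6*x)*(r*x + x)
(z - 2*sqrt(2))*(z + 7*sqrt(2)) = z^2 + 5*sqrt(2)*z - 28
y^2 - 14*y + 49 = (y - 7)^2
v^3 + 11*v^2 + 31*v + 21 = (v + 1)*(v + 3)*(v + 7)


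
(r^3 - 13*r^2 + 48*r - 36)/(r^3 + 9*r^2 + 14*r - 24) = (r^2 - 12*r + 36)/(r^2 + 10*r + 24)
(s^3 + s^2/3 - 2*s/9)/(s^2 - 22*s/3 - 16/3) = s*(3*s - 1)/(3*(s - 8))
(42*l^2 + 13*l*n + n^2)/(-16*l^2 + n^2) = (-42*l^2 - 13*l*n - n^2)/(16*l^2 - n^2)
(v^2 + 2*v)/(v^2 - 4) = v/(v - 2)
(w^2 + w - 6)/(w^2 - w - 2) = (w + 3)/(w + 1)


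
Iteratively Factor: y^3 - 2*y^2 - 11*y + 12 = (y - 4)*(y^2 + 2*y - 3) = (y - 4)*(y + 3)*(y - 1)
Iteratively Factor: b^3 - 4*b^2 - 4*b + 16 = (b + 2)*(b^2 - 6*b + 8) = (b - 4)*(b + 2)*(b - 2)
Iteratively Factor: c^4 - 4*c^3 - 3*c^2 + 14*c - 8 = (c - 1)*(c^3 - 3*c^2 - 6*c + 8) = (c - 1)*(c + 2)*(c^2 - 5*c + 4) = (c - 4)*(c - 1)*(c + 2)*(c - 1)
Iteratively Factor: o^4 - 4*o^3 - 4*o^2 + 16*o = (o - 4)*(o^3 - 4*o) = o*(o - 4)*(o^2 - 4) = o*(o - 4)*(o - 2)*(o + 2)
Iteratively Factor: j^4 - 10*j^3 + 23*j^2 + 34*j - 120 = (j - 5)*(j^3 - 5*j^2 - 2*j + 24) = (j - 5)*(j - 3)*(j^2 - 2*j - 8) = (j - 5)*(j - 3)*(j + 2)*(j - 4)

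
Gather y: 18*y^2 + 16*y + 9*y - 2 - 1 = 18*y^2 + 25*y - 3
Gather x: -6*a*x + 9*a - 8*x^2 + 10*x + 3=9*a - 8*x^2 + x*(10 - 6*a) + 3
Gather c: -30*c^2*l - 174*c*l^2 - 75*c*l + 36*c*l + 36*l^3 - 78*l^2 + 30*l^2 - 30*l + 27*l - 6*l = -30*c^2*l + c*(-174*l^2 - 39*l) + 36*l^3 - 48*l^2 - 9*l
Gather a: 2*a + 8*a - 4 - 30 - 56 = 10*a - 90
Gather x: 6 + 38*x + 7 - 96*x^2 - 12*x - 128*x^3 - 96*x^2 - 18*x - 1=-128*x^3 - 192*x^2 + 8*x + 12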